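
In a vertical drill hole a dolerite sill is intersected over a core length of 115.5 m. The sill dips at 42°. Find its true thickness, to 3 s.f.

True thickness t = h · cos(dip) = 115.5 × cos 42°
t = 115.5 × 0.7431 = 85.833 m

85.8 m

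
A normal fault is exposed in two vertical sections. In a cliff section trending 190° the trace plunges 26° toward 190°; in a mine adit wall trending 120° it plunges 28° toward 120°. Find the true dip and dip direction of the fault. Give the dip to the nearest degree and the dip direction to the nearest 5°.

true dip 32°, dip direction 150°

Each apparent-dip line lies in the plane. As unit vectors (x east, y north, z up), v₁ plunges 26°→190° and v₂ plunges 28°→120°.
n = v₁ × v₂ = (0.222, -0.408, 0.746) (taken with n_z > 0).
tan δ = √(n_x²+n_y²)/n_z = 0.465/0.746, so δ = 31.9°.
The horizontal component of n points toward azimuth atan2(n_x, n_y) = 151°, the dip direction.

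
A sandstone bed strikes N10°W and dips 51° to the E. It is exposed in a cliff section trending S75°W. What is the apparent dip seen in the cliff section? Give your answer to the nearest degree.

51°

Angle between strike (N10°W) and section (S75°W): β = 85°.
tan(apparent dip) = tan 51° · sin 85° = 1.2302
apparent dip = arctan 1.2302 = 50.89°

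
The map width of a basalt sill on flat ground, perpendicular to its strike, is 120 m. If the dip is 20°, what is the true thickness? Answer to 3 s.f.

True thickness t = w · sin(dip) = 120 × sin 20°
t = 120 × 0.3420 = 41.042 m

41.0 m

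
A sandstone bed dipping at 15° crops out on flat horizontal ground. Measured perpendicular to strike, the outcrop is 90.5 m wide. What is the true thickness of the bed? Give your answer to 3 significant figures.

23.4 m

True thickness t = w · sin(dip) = 90.5 × sin 15°
t = 90.5 × 0.2588 = 23.423 m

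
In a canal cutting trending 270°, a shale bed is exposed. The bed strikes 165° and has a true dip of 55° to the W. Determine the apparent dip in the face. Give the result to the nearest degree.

54°

The strike is 165° and the section trends 270°; the acute angle between them is β = 75°.
tan(apparent dip) = tan 55° · sin 75° = 1.3795
apparent dip = arctan 1.3795 = 54.06°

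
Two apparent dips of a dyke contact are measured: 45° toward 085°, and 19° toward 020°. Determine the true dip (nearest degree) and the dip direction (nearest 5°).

true dip 45°, dip direction 090°

Each apparent-dip line lies in the plane. As unit vectors (x east, y north, z up), v₁ plunges 45°→085° and v₂ plunges 19°→020°.
n = v₁ × v₂ = (0.608, 0.001, 0.606) (taken with n_z > 0).
True dip = arccos(n_z / |n|) = arccos(0.7058) = 45.1°.
Dip direction = atan2(0.608, 0.001) = 90° (azimuth of n's horizontal projection).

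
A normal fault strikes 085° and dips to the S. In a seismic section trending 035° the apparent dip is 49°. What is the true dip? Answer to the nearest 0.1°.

56.3°

β = acute angle between strike 085° and section 035° = 50°.
tan δ = tan α / sin β = tan 49° / sin 50° = 1.1504 / 0.7660 = 1.5017
true dip = arctan 1.5017 = 56.34°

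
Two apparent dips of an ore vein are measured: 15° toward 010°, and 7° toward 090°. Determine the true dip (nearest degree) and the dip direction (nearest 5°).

true dip 16°, dip direction 025°

The two traces are lines in the plane: v₁ = (sin 10°·cos 15°, cos 10°·cos 15°, −sin 15°), v₂ = (sin 90°·cos 7°, cos 90°·cos 7°, −sin 7°).
Cross product v₁ × v₂ gives the pole to the plane: n ∝ (0.116, 0.236, 0.944).
Dip δ = arctan(|n_h|/n_z) = arctan(0.263/0.944) = 15.6°.
Dip direction = atan2(0.116, 0.236) = 26° (azimuth of n's horizontal projection).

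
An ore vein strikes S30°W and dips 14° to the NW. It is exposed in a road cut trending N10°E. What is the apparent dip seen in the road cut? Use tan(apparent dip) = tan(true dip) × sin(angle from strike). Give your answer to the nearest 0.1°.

4.9°

Angle between strike (S30°W) and section (N10°E): β = 20°.
tan α = tan 14° × sin 20° = 0.2493 × 0.3420 = 0.0853
apparent dip = arctan 0.0853 = 4.87°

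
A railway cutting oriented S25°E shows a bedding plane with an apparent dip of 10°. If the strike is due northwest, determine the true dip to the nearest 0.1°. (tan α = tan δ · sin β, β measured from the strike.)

β = acute angle between strike due northwest and section S25°E = 20°.
tan(true dip) = tan 10° / sin 20° = 0.5155
δ = arctan(0.5155) = 27.27°

27.3°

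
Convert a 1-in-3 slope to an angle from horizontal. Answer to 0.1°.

tan θ = 1/3 = 0.3333
θ = arctan(0.3333) = 18.43°

18.4°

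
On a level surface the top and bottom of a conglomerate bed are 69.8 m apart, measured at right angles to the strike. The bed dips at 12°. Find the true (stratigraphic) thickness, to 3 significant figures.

True thickness t = w · sin(dip) = 69.8 × sin 12°
t = 69.8 × 0.2079 = 14.512 m

14.5 m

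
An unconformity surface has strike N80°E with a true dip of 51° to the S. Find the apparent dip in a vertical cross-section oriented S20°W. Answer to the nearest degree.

47°

The section lies 60° from the strike.
tan α = tan 51° × sin 60° = 1.2349 × 0.8660 = 1.0695
α = arctan(1.0695) = 46.92°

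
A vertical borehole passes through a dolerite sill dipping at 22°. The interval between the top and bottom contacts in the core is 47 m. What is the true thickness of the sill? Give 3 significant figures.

True thickness t = h · cos(dip) = 47 × cos 22°
t = 47 × 0.9272 = 43.578 m

43.6 m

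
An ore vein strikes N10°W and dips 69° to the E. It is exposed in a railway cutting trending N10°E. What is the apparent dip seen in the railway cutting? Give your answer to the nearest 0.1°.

41.7°

The section lies 20° from the strike.
tan(apparent dip) = tan 69° · sin 20° = 0.8910
apparent dip = arctan 0.8910 = 41.70°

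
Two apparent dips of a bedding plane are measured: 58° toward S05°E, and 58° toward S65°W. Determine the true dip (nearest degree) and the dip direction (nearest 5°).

true dip 63°, dip direction 210°

Represent each trace as a vector plunging at its apparent dip toward its trend (east-north-up frame): v₁ = (0.046, -0.528, -0.848), v₂ = (-0.480, -0.224, -0.848).
Cross product v₁ × v₂ gives the pole to the plane: n ∝ (-0.258, -0.446, 0.264).
True dip = arccos(n_z / |n|) = arccos(0.4556) = 62.9°.
Dip direction = atan2(-0.258, -0.446) = 210° (azimuth of n's horizontal projection).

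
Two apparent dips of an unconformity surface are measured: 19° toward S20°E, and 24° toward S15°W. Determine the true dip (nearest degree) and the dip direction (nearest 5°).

true dip 24°, dip direction 200°

Each apparent-dip line lies in the plane. As unit vectors (x east, y north, z up), v₁ plunges 19°→S20°E and v₂ plunges 24°→S15°W.
n = v₁ × v₂ = (-0.074, -0.209, 0.495) (taken with n_z > 0).
Dip δ = arctan(|n_h|/n_z) = arctan(0.221/0.495) = 24.1°.
Dip direction = azimuth of (n_x, n_y) = atan2(-0.074, -0.209) = 200°.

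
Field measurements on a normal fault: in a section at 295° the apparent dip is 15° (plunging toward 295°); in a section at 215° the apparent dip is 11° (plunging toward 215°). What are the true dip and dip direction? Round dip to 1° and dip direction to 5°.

true dip 17°, dip direction 265°

Represent each trace as a vector plunging at its apparent dip toward its trend (east-north-up frame): v₁ = (-0.875, 0.408, -0.259), v₂ = (-0.563, -0.804, -0.191).
n = v₁ × v₂ = (-0.286, -0.021, 0.934) (taken with n_z > 0).
True dip = arccos(n_z / |n|) = arccos(0.9559) = 17.1°.
The horizontal component of n points toward azimuth atan2(n_x, n_y) = 266°, the dip direction.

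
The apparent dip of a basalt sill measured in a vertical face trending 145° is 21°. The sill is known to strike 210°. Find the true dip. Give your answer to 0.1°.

23.0°

The section is 65° from the strike.
tan(true dip) = tan 21° / sin 65° = 0.4235
δ = arctan(0.4235) = 22.95°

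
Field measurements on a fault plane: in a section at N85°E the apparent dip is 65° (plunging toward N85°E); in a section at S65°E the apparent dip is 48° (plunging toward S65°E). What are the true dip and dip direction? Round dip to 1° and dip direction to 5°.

true dip 69°, dip direction 050°

The two traces are lines in the plane: v₁ = (sin 85°·cos 65°, cos 85°·cos 65°, −sin 65°), v₂ = (sin 115°·cos 48°, cos 115°·cos 48°, −sin 48°).
Cross product v₁ × v₂ gives the pole to the plane: n ∝ (0.284, 0.237, 0.141).
True dip = arccos(n_z / |n|) = arccos(0.3574) = 69.1°.
Dip direction = atan2(0.284, 0.237) = 50° (azimuth of n's horizontal projection).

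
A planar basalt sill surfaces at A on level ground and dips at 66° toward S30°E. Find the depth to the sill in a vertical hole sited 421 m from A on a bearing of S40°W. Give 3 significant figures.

323 m

The hole lies 70° from the dip direction, so the down-dip offset is 421 × cos 70° = 143.99 m.
Depth = down-dip offset × tan(dip) = 143.99 × tan 66° = 143.99 × 2.2460
Depth = 323.41 m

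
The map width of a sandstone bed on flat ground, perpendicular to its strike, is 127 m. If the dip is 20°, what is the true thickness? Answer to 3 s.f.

43.4 m

True thickness t = w · sin(dip) = 127 × sin 20°
t = 127 × 0.3420 = 43.437 m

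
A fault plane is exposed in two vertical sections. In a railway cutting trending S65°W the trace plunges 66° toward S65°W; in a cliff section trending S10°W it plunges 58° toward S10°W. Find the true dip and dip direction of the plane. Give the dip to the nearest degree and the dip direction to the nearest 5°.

Each apparent-dip line lies in the plane. As unit vectors (x east, y north, z up), v₁ plunges 66°→S65°W and v₂ plunges 58°→S10°W.
The plane normal is n = v₁ × v₂ ∝ (-0.331, -0.229, 0.177).
tan δ = √(n_x²+n_y²)/n_z = 0.402/0.177, so δ = 66.3°.
Dip direction = azimuth of (n_x, n_y) = atan2(-0.331, -0.229) = 235°.

true dip 66°, dip direction 235°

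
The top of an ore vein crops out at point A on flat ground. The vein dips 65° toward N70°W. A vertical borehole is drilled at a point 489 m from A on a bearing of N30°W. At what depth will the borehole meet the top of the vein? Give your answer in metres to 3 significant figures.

803 m

The hole lies 40° from the dip direction, so the down-dip offset is 489 × cos 40° = 374.60 m.
Depth = down-dip offset × tan(dip) = 374.60 × tan 65° = 374.60 × 2.1445
Depth = 803.32 m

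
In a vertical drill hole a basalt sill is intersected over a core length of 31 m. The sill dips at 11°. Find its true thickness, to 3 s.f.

30.4 m

True thickness t = h · cos(dip) = 31 × cos 11°
t = 31 × 0.9816 = 30.430 m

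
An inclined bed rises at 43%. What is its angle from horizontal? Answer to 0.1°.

tan θ = 43/100 = 0.4300
θ = arctan(0.4300) = 23.27°

23.3°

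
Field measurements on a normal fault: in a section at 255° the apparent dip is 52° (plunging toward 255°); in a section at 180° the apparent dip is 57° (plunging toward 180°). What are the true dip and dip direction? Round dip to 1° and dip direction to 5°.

true dip 61°, dip direction 210°

The two traces are lines in the plane: v₁ = (sin 255°·cos 52°, cos 255°·cos 52°, −sin 52°), v₂ = (sin 180°·cos 57°, cos 180°·cos 57°, −sin 57°).
n = v₁ × v₂ = (-0.296, -0.499, 0.324) (taken with n_z > 0).
Dip δ = arctan(|n_h|/n_z) = arctan(0.580/0.324) = 60.8°.
Dip direction = atan2(-0.296, -0.499) = 211° (azimuth of n's horizontal projection).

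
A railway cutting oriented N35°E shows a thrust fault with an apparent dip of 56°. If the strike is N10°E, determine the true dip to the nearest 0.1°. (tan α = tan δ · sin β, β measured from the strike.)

β = acute angle between strike N10°E and section N35°E = 25°.
tan(true dip) = tan 56° / sin 25° = 3.5080
true dip = arctan 3.5080 = 74.09°

74.1°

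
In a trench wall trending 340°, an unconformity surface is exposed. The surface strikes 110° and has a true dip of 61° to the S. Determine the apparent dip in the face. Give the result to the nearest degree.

The section lies 50° from the strike.
tan(apparent dip) = tan 61° · sin 50° = 1.3820
apparent dip = arctan 1.3820 = 54.11°

54°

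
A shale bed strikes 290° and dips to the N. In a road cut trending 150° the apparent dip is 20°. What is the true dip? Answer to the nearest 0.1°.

The section is 40° from the strike.
tan(true dip) = tan 20° / sin 40° = 0.5662
δ = arctan(0.5662) = 29.52°

29.5°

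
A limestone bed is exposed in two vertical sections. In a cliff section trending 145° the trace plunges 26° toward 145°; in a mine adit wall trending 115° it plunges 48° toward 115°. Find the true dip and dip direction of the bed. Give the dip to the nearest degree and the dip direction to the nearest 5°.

The two traces are lines in the plane: v₁ = (sin 145°·cos 26°, cos 145°·cos 26°, −sin 26°), v₂ = (sin 115°·cos 48°, cos 115°·cos 48°, −sin 48°).
The plane normal is n = v₁ × v₂ ∝ (0.423, 0.117, 0.301).
Dip δ = arctan(|n_h|/n_z) = arctan(0.439/0.301) = 55.6°.
The horizontal component of n points toward azimuth atan2(n_x, n_y) = 75°, the dip direction.

true dip 56°, dip direction 075°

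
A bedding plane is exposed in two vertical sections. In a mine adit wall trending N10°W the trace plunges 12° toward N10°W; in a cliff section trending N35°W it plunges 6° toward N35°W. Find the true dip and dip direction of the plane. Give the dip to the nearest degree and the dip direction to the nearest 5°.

Each apparent-dip line lies in the plane. As unit vectors (x east, y north, z up), v₁ plunges 12°→N10°W and v₂ plunges 6°→N35°W.
The plane normal is n = v₁ × v₂ ∝ (0.069, 0.101, 0.411).
True dip = arccos(n_z / |n|) = arccos(0.9587) = 16.5°.
The horizontal component of n points toward azimuth atan2(n_x, n_y) = 34°, the dip direction.

true dip 17°, dip direction 035°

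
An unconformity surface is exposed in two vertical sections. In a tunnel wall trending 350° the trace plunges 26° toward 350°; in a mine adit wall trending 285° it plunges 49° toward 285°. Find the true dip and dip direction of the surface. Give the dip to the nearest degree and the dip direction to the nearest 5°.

true dip 49°, dip direction 285°

Each apparent-dip line lies in the plane. As unit vectors (x east, y north, z up), v₁ plunges 26°→350° and v₂ plunges 49°→285°.
n = v₁ × v₂ = (-0.594, 0.160, 0.534) (taken with n_z > 0).
Dip δ = arctan(|n_h|/n_z) = arctan(0.615/0.534) = 49.0°.
The horizontal component of n points toward azimuth atan2(n_x, n_y) = 285°, the dip direction.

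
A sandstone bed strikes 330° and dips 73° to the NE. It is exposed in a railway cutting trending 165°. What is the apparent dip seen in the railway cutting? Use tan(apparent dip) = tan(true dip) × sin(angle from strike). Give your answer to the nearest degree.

40°

Angle between strike (330°) and section (165°): β = 15°.
tan α = tan 73° × sin 15° = 3.2709 × 0.2588 = 0.8466
apparent dip = arctan 0.8466 = 40.25°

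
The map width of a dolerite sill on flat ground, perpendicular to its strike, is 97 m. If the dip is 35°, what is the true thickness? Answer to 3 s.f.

True thickness t = w · sin(dip) = 97 × sin 35°
t = 97 × 0.5736 = 55.637 m

55.6 m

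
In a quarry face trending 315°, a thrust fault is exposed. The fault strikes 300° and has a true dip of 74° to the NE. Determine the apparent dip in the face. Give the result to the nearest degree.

Angle between strike (300°) and section (315°): β = 15°.
tan α = tan 74° × sin 15° = 3.4874 × 0.2588 = 0.9026
apparent dip = arctan 0.9026 = 42.07°

42°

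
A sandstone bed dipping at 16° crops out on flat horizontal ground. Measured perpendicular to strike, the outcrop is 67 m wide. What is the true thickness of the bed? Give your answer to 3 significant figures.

18.5 m

True thickness t = w · sin(dip) = 67 × sin 16°
t = 67 × 0.2756 = 18.468 m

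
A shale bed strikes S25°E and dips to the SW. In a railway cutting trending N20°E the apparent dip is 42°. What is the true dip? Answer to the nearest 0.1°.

51.9°

The section is 45° from the strike.
tan(true dip) = tan 42° / sin 45° = 1.2734
δ = arctan(1.2734) = 51.86°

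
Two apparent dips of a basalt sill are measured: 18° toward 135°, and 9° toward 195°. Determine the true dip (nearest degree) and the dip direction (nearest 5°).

true dip 18°, dip direction 135°

Each apparent-dip line lies in the plane. As unit vectors (x east, y north, z up), v₁ plunges 18°→135° and v₂ plunges 9°→195°.
Cross product v₁ × v₂ gives the pole to the plane: n ∝ (0.190, -0.184, 0.813).
tan δ = √(n_x²+n_y²)/n_z = 0.264/0.813, so δ = 18.0°.
The horizontal component of n points toward azimuth atan2(n_x, n_y) = 134°, the dip direction.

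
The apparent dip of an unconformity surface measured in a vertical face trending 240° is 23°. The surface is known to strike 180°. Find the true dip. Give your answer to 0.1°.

26.1°

β = acute angle between strike 180° and section 240° = 60°.
tan δ = tan α / sin β = tan 23° / sin 60° = 0.4245 / 0.8660 = 0.4901
δ = arctan(0.4901) = 26.11°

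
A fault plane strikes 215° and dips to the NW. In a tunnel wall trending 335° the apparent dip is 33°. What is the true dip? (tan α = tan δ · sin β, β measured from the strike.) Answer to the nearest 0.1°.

The section is 60° from the strike.
tan δ = tan α / sin β = tan 33° / sin 60° = 0.6494 / 0.8660 = 0.7499
δ = arctan(0.7499) = 36.87°

36.9°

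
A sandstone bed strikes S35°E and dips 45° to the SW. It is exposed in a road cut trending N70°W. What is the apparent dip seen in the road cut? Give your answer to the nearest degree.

30°

Angle between strike (S35°E) and section (N70°W): β = 35°.
tan α = tan 45° × sin 35° = 1.0000 × 0.5736 = 0.5736
α = arctan(0.5736) = 29.84°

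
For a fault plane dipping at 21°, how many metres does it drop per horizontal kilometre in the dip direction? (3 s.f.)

384 m

drop per km = 1000 × tan 21° = 1000 × 0.3839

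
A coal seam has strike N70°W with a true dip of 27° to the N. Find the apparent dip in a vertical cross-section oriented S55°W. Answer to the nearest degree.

The section lies 55° from the strike.
tan α = tan 27° × sin 55° = 0.5095 × 0.8192 = 0.4174
α = arctan(0.4174) = 22.65°

23°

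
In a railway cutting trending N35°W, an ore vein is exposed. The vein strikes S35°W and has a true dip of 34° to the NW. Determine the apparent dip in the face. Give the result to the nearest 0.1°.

32.4°

The section lies 70° from the strike.
tan α = tan 34° × sin 70° = 0.6745 × 0.9397 = 0.6338
apparent dip = arctan 0.6338 = 32.37°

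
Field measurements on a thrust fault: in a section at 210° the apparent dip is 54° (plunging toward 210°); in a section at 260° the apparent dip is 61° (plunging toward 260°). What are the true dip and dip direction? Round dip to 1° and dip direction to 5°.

Represent each trace as a vector plunging at its apparent dip toward its trend (east-north-up frame): v₁ = (-0.294, -0.509, -0.809), v₂ = (-0.477, -0.084, -0.875).
The plane normal is n = v₁ × v₂ ∝ (-0.377, -0.129, 0.218).
tan δ = √(n_x²+n_y²)/n_z = 0.399/0.218, so δ = 61.3°.
The horizontal component of n points toward azimuth atan2(n_x, n_y) = 251°, the dip direction.

true dip 61°, dip direction 250°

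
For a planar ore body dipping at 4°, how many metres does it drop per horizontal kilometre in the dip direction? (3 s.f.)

69.9 m

drop per km = 1000 × tan 4° = 1000 × 0.0699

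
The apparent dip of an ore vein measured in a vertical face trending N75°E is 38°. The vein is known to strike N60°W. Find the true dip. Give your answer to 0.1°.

47.9°

β = acute angle between strike N60°W and section N75°E = 45°.
tan(true dip) = tan 38° / sin 45° = 1.1049
true dip = arctan 1.1049 = 47.85°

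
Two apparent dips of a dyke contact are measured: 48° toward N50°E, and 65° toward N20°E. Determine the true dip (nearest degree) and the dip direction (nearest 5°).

Represent each trace as a vector plunging at its apparent dip toward its trend (east-north-up frame): v₁ = (0.513, 0.430, -0.743), v₂ = (0.145, 0.397, -0.906).
n = v₁ × v₂ = (-0.095, 0.357, 0.141) (taken with n_z > 0).
Dip δ = arctan(|n_h|/n_z) = arctan(0.369/0.141) = 69.1°.
Dip direction = atan2(-0.095, 0.357) = 345° (azimuth of n's horizontal projection).

true dip 69°, dip direction 345°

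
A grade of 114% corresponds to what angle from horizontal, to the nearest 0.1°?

48.7°

tan θ = 114/100 = 1.1400
θ = arctan(1.1400) = 48.74°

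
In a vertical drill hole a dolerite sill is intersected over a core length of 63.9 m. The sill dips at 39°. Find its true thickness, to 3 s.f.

49.7 m

True thickness t = h · cos(dip) = 63.9 × cos 39°
t = 63.9 × 0.7771 = 49.660 m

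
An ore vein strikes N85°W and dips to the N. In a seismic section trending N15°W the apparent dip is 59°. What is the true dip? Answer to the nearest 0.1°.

60.5°

β = acute angle between strike N85°W and section N15°W = 70°.
tan δ = tan α / sin β = tan 59° / sin 70° = 1.6643 / 0.9397 = 1.7711
true dip = arctan 1.7711 = 60.55°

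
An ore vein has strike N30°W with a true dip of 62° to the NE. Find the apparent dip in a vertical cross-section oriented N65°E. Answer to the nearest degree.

The section lies 85° from the strike.
tan α = tan 62° × sin 85° = 1.8807 × 0.9962 = 1.8736
α = arctan(1.8736) = 61.91°

62°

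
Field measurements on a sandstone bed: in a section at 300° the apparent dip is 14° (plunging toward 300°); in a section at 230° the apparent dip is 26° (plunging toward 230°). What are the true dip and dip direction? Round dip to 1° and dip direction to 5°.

The two traces are lines in the plane: v₁ = (sin 300°·cos 14°, cos 300°·cos 14°, −sin 14°), v₂ = (sin 230°·cos 26°, cos 230°·cos 26°, −sin 26°).
n = v₁ × v₂ = (-0.352, -0.202, 0.820) (taken with n_z > 0).
True dip = arccos(n_z / |n|) = arccos(0.8960) = 26.4°.
Dip direction = azimuth of (n_x, n_y) = atan2(-0.352, -0.202) = 240°.

true dip 26°, dip direction 240°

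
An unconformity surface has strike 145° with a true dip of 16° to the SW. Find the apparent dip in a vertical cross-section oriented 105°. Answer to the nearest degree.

Angle between strike (145°) and section (105°): β = 40°.
tan α = tan 16° × sin 40° = 0.2867 × 0.6428 = 0.1843
apparent dip = arctan 0.1843 = 10.44°

10°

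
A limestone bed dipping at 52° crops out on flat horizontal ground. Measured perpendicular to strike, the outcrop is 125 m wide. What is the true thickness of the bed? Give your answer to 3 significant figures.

True thickness t = w · sin(dip) = 125 × sin 52°
t = 125 × 0.7880 = 98.501 m

98.5 m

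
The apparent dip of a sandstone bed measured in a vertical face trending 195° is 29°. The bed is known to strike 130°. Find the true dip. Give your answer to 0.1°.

31.5°

The section is 65° from the strike.
tan δ = tan α / sin β = tan 29° / sin 65° = 0.5543 / 0.9063 = 0.6116
δ = arctan(0.6116) = 31.45°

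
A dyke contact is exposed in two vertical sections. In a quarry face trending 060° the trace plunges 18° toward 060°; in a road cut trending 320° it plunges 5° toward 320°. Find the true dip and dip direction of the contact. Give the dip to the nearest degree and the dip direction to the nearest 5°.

true dip 20°, dip direction 035°

Each apparent-dip line lies in the plane. As unit vectors (x east, y north, z up), v₁ plunges 18°→060° and v₂ plunges 5°→320°.
n = v₁ × v₂ = (0.194, 0.270, 0.933) (taken with n_z > 0).
True dip = arccos(n_z / |n|) = arccos(0.9420) = 19.6°.
The horizontal component of n points toward azimuth atan2(n_x, n_y) = 36°, the dip direction.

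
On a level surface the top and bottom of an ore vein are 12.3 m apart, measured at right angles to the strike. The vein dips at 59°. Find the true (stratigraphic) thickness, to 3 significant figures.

True thickness t = w · sin(dip) = 12.3 × sin 59°
t = 12.3 × 0.8572 = 10.543 m

10.5 m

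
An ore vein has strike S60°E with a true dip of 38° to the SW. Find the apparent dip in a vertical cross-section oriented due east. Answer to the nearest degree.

The section lies 30° from the strike.
tan(apparent dip) = tan 38° · sin 30° = 0.3906
α = arctan(0.3906) = 21.34°

21°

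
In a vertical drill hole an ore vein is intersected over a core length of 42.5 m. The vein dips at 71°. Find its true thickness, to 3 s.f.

True thickness t = h · cos(dip) = 42.5 × cos 71°
t = 42.5 × 0.3256 = 13.837 m

13.8 m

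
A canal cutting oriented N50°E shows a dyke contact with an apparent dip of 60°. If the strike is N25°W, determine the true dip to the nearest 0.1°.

60.9°

β = acute angle between strike N25°W and section N50°E = 75°.
tan δ = tan α / sin β = tan 60° / sin 75° = 1.7321 / 0.9659 = 1.7932
δ = arctan(1.7932) = 60.85°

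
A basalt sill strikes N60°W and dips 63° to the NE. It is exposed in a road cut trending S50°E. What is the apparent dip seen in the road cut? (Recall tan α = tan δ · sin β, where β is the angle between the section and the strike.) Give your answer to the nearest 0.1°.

18.8°

The section lies 10° from the strike.
tan(apparent dip) = tan 63° · sin 10° = 0.3408
α = arctan(0.3408) = 18.82°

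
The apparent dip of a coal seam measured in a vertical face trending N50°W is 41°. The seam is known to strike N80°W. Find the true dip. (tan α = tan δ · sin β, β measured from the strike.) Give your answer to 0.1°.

60.1°

β = acute angle between strike N80°W and section N50°W = 30°.
tan δ = tan α / sin β = tan 41° / sin 30° = 0.8693 / 0.5000 = 1.7386
true dip = arctan 1.7386 = 60.09°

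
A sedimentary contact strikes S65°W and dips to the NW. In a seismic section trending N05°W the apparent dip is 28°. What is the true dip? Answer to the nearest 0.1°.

29.5°

The section is 70° from the strike.
tan δ = tan α / sin β = tan 28° / sin 70° = 0.5317 / 0.9397 = 0.5658
true dip = arctan 0.5658 = 29.50°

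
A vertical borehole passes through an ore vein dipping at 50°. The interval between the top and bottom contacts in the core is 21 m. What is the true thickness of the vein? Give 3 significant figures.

13.5 m

True thickness t = h · cos(dip) = 21 × cos 50°
t = 21 × 0.6428 = 13.499 m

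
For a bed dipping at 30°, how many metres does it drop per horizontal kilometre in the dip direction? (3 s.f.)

drop per km = 1000 × tan 30° = 1000 × 0.5774

577 m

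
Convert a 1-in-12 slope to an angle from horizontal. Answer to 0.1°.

tan θ = 1/12 = 0.0833
θ = arctan(0.0833) = 4.76°

4.8°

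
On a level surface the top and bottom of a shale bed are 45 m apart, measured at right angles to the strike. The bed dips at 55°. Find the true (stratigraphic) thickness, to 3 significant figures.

36.9 m

True thickness t = w · sin(dip) = 45 × sin 55°
t = 45 × 0.8192 = 36.862 m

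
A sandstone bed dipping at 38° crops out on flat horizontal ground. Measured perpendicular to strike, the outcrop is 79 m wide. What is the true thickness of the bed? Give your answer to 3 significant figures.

48.6 m

True thickness t = w · sin(dip) = 79 × sin 38°
t = 79 × 0.6157 = 48.637 m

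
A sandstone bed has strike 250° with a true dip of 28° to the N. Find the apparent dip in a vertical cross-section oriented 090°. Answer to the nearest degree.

The section lies 20° from the strike.
tan α = tan 28° × sin 20° = 0.5317 × 0.3420 = 0.1819
apparent dip = arctan 0.1819 = 10.31°

10°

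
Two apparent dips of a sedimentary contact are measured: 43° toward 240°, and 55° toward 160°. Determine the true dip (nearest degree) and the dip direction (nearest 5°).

true dip 58°, dip direction 185°

Each apparent-dip line lies in the plane. As unit vectors (x east, y north, z up), v₁ plunges 43°→240° and v₂ plunges 55°→160°.
Cross product v₁ × v₂ gives the pole to the plane: n ∝ (-0.068, -0.653, 0.413).
tan δ = √(n_x²+n_y²)/n_z = 0.656/0.413, so δ = 57.8°.
Dip direction = atan2(-0.068, -0.653) = 186° (azimuth of n's horizontal projection).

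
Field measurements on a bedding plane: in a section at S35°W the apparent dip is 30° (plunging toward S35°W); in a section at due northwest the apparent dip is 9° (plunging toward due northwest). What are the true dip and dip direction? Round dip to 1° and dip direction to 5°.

true dip 32°, dip direction 240°

Represent each trace as a vector plunging at its apparent dip toward its trend (east-north-up frame): v₁ = (-0.497, -0.709, -0.500), v₂ = (-0.698, 0.698, -0.156).
Cross product v₁ × v₂ gives the pole to the plane: n ∝ (-0.460, -0.271, 0.842).
tan δ = √(n_x²+n_y²)/n_z = 0.534/0.842, so δ = 32.4°.
Dip direction = atan2(-0.460, -0.271) = 239° (azimuth of n's horizontal projection).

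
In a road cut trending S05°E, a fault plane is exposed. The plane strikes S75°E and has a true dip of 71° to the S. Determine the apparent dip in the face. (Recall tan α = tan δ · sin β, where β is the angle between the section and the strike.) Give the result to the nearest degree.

70°

The strike is S75°E and the section trends S05°E; the acute angle between them is β = 70°.
tan(apparent dip) = tan 71° · sin 70° = 2.7291
α = arctan(2.7291) = 69.88°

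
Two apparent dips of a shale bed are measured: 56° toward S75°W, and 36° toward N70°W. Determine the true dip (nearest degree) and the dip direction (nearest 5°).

Each apparent-dip line lies in the plane. As unit vectors (x east, y north, z up), v₁ plunges 56°→S75°W and v₂ plunges 36°→N70°W.
Cross product v₁ × v₂ gives the pole to the plane: n ∝ (-0.314, -0.313, 0.259).
tan δ = √(n_x²+n_y²)/n_z = 0.444/0.259, so δ = 59.7°.
The horizontal component of n points toward azimuth atan2(n_x, n_y) = 225°, the dip direction.

true dip 60°, dip direction 225°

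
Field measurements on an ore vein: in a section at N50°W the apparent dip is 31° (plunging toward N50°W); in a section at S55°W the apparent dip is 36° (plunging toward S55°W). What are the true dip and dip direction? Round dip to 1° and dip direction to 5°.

true dip 40°, dip direction 265°

Represent each trace as a vector plunging at its apparent dip toward its trend (east-north-up frame): v₁ = (-0.657, 0.551, -0.515), v₂ = (-0.663, -0.464, -0.588).
Cross product v₁ × v₂ gives the pole to the plane: n ∝ (-0.563, -0.045, 0.670).
True dip = arccos(n_z / |n|) = arccos(0.7646) = 40.1°.
Dip direction = atan2(-0.563, -0.045) = 265° (azimuth of n's horizontal projection).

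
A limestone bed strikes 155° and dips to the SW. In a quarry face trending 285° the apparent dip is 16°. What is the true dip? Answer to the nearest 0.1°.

20.5°

β = acute angle between strike 155° and section 285° = 50°.
tan(true dip) = tan 16° / sin 50° = 0.3743
true dip = arctan 0.3743 = 20.52°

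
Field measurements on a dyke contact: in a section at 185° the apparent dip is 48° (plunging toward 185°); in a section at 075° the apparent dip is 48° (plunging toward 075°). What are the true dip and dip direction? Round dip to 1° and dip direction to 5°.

true dip 63°, dip direction 130°

The two traces are lines in the plane: v₁ = (sin 185°·cos 48°, cos 185°·cos 48°, −sin 48°), v₂ = (sin 75°·cos 48°, cos 75°·cos 48°, −sin 48°).
n = v₁ × v₂ = (0.624, -0.524, 0.421) (taken with n_z > 0).
True dip = arccos(n_z / |n|) = arccos(0.4589) = 62.7°.
The horizontal component of n points toward azimuth atan2(n_x, n_y) = 130°, the dip direction.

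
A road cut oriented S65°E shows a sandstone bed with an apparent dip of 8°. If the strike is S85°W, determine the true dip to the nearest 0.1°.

The section is 30° from the strike.
tan δ = tan α / sin β = tan 8° / sin 30° = 0.1405 / 0.5000 = 0.2811
δ = arctan(0.2811) = 15.70°

15.7°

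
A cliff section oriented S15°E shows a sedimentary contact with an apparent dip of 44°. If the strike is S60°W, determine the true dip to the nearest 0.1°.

β = acute angle between strike S60°W and section S15°E = 75°.
tan(true dip) = tan 44° / sin 75° = 0.9998
true dip = arctan 0.9998 = 44.99°

45.0°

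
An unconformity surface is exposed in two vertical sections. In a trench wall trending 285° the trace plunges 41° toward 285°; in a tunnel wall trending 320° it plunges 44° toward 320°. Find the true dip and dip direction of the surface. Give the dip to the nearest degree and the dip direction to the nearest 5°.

The two traces are lines in the plane: v₁ = (sin 285°·cos 41°, cos 285°·cos 41°, −sin 41°), v₂ = (sin 320°·cos 44°, cos 320°·cos 44°, −sin 44°).
The plane normal is n = v₁ × v₂ ∝ (-0.226, 0.203, 0.311).
tan δ = √(n_x²+n_y²)/n_z = 0.304/0.311, so δ = 44.3°.
The horizontal component of n points toward azimuth atan2(n_x, n_y) = 312°, the dip direction.

true dip 44°, dip direction 310°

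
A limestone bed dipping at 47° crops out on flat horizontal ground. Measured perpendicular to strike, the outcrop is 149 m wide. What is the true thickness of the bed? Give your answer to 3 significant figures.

109 m

True thickness t = w · sin(dip) = 149 × sin 47°
t = 149 × 0.7314 = 108.972 m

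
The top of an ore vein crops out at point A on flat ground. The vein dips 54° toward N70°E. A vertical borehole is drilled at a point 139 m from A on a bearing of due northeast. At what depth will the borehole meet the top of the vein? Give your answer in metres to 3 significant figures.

The hole lies 25° from the dip direction, so the down-dip offset is 139 × cos 25° = 125.98 m.
Depth = down-dip offset × tan(dip) = 125.98 × tan 54° = 125.98 × 1.3764
Depth = 173.39 m

173 m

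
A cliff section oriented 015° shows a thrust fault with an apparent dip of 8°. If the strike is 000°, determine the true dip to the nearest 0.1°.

The section is 15° from the strike.
tan δ = tan α / sin β = tan 8° / sin 15° = 0.1405 / 0.2588 = 0.5430
true dip = arctan 0.5430 = 28.50°

28.5°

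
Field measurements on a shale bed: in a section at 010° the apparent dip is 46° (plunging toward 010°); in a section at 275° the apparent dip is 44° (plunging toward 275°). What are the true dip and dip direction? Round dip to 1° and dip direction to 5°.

The two traces are lines in the plane: v₁ = (sin 10°·cos 46°, cos 10°·cos 46°, −sin 46°), v₂ = (sin 275°·cos 44°, cos 275°·cos 44°, −sin 44°).
n = v₁ × v₂ = (-0.430, 0.599, 0.498) (taken with n_z > 0).
True dip = arccos(n_z / |n|) = arccos(0.5594) = 56.0°.
Dip direction = atan2(-0.430, 0.599) = 324° (azimuth of n's horizontal projection).

true dip 56°, dip direction 325°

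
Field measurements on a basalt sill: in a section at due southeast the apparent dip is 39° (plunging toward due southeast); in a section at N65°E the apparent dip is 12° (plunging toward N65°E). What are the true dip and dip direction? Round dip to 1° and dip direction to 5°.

Each apparent-dip line lies in the plane. As unit vectors (x east, y north, z up), v₁ plunges 39°→due southeast and v₂ plunges 12°→N65°E.
n = v₁ × v₂ = (0.374, -0.444, 0.714) (taken with n_z > 0).
True dip = arccos(n_z / |n|) = arccos(0.7760) = 39.1°.
Dip direction = azimuth of (n_x, n_y) = atan2(0.374, -0.444) = 140°.

true dip 39°, dip direction 140°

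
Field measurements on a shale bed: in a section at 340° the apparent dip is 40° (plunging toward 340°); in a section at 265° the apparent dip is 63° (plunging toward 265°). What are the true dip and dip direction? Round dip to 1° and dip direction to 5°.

Each apparent-dip line lies in the plane. As unit vectors (x east, y north, z up), v₁ plunges 40°→340° and v₂ plunges 63°→265°.
Cross product v₁ × v₂ gives the pole to the plane: n ∝ (-0.667, 0.057, 0.336).
True dip = arccos(n_z / |n|) = arccos(0.4486) = 63.3°.
Dip direction = azimuth of (n_x, n_y) = atan2(-0.667, 0.057) = 275°.

true dip 63°, dip direction 275°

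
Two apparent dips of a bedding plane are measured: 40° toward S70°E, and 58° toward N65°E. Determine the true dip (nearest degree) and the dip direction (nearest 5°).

Represent each trace as a vector plunging at its apparent dip toward its trend (east-north-up frame): v₁ = (0.720, -0.262, -0.643), v₂ = (0.480, 0.224, -0.848).
n = v₁ × v₂ = (0.366, 0.302, 0.287) (taken with n_z > 0).
tan δ = √(n_x²+n_y²)/n_z = 0.474/0.287, so δ = 58.8°.
Dip direction = azimuth of (n_x, n_y) = atan2(0.366, 0.302) = 51°.

true dip 59°, dip direction 050°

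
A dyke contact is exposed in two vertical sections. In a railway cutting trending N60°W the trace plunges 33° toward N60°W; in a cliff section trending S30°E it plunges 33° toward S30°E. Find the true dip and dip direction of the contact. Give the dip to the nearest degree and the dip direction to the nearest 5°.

Represent each trace as a vector plunging at its apparent dip toward its trend (east-north-up frame): v₁ = (-0.726, 0.419, -0.545), v₂ = (0.419, -0.726, -0.545).
Cross product v₁ × v₂ gives the pole to the plane: n ∝ (-0.624, -0.624, 0.352).
Dip δ = arctan(|n_h|/n_z) = arctan(0.882/0.352) = 68.3°.
Dip direction = atan2(-0.624, -0.624) = 225° (azimuth of n's horizontal projection).

true dip 68°, dip direction 225°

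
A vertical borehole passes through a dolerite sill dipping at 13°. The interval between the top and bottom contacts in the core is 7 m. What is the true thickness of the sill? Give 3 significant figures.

6.82 m

True thickness t = h · cos(dip) = 7 × cos 13°
t = 7 × 0.9744 = 6.821 m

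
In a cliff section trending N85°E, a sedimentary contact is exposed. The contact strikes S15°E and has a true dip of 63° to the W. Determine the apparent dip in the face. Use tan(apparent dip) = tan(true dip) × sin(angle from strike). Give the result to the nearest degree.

63°

The section lies 80° from the strike.
tan(apparent dip) = tan 63° · sin 80° = 1.9328
α = arctan(1.9328) = 62.64°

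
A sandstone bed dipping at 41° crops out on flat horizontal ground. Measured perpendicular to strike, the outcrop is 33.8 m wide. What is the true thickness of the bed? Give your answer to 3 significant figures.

22.2 m

True thickness t = w · sin(dip) = 33.8 × sin 41°
t = 33.8 × 0.6561 = 22.175 m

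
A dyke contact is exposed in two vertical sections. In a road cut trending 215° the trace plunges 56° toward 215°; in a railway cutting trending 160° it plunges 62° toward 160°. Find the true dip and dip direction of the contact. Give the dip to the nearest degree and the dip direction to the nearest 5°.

Represent each trace as a vector plunging at its apparent dip toward its trend (east-north-up frame): v₁ = (-0.321, -0.458, -0.829), v₂ = (0.161, -0.441, -0.883).
n = v₁ × v₂ = (0.039, -0.416, 0.215) (taken with n_z > 0).
True dip = arccos(n_z / |n|) = arccos(0.4574) = 62.8°.
Dip direction = azimuth of (n_x, n_y) = atan2(0.039, -0.416) = 175°.

true dip 63°, dip direction 175°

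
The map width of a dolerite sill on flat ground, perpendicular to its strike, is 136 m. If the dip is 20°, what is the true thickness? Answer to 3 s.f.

True thickness t = w · sin(dip) = 136 × sin 20°
t = 136 × 0.3420 = 46.515 m

46.5 m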